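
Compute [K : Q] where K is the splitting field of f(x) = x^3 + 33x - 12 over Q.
[K : Q] = 6

By the rational root test, any rational root of the monic integer polynomial f(x) = x^3 + 33x - 12 must be an integer dividing the constant term -12, i.e. one of ±{1, 2, 3, 4, 6, 12}. Evaluating: f(1) = 22, f(-1) = -46, f(2) = 62, f(-2) = -86, f(3) = 114, f(-3) = -138, f(4) = 184, f(-4) = -208, f(6) = 402, f(-6) = -426, f(12) = 2112, f(-12) = -2136; none is 0, so f has no rational root and is therefore irreducible over Q (a cubic with no linear factor over a field is irreducible). For an irreducible cubic, the Galois group is A_3 or S_3 according as the discriminant disc(f) = -4a^3 - 27b^2 = -4·(33)^3 - 27·(-12)^2 = -147636 is or is not a square in Q. Here disc(f) = -147636 is not a perfect square in Q, so the Galois group of f over Q is not contained in A_3 and must be all of S_3. The splitting field has degree |S_3| = 6 over Q, so [K : Q] = 6.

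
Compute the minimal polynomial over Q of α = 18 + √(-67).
m_α(x) = x^2 - 36x + 391

From α - 18 = √(-67), squaring gives (α - 18)^2 = -67, i.e. α^2 - 36α + 324 = -67, so α^2 - 36α + 391 = 0. The discriminant of x^2 - 36x + 391 is (-36)^2 - 4·(391) = 1296 - 1564 = -268, and 4·(-67) is not a perfect square in Q since -67 is squarefree and ≠ 1. Hence x^2 - 36x + 391 is irreducible over Q and is the minimal polynomial of α.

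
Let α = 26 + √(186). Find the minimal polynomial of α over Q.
m_α(x) = x^2 - 52x + 490

From α - 26 = √(186), squaring gives (α - 26)^2 = 186, i.e. α^2 - 52α + 676 = 186, so α^2 - 52α + 490 = 0. The discriminant of x^2 - 52x + 490 is (-52)^2 - 4·(490) = 2704 - 1960 = 744, and 4·(186) is not a perfect square in Q since 186 is squarefree and ≠ 1. Hence x^2 - 52x + 490 is irreducible over Q and is the minimal polynomial of α.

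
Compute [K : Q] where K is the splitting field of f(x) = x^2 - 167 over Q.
[K : Q] = 2

f(x) = x^2 - 167 factors as (x - √167)(x + √167). The splitting field is K = Q(√167). Since 167 is squarefree and > 1, it is not a perfect square, so x^2 - 167 is irreducible over Q and [Q(√167) : Q] = 2. Hence [K : Q] = 2.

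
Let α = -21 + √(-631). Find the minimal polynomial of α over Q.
m_α(x) = x^2 + 42x + 1072

From α + 21 = √(-631), squaring gives (α + 21)^2 = -631, i.e. α^2 + 42α + 441 = -631, so α^2 + 42α + 1072 = 0. The discriminant of x^2 + 42x + 1072 is (42)^2 - 4·(1072) = 1764 - 4288 = -2524, and 4·(-631) is not a perfect square in Q since -631 is squarefree and ≠ 1. Hence x^2 + 42x + 1072 is irreducible over Q and is the minimal polynomial of α.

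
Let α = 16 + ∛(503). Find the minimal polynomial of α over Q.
m_α(x) = x^3 - 48x^2 + 768x - 4599

Set β = α - 16 = ∛(503), so β^3 = 503. Then (α - 16)^3 - 503 = 0, i.e. α is a root of g(x) = (x - 16)^3 - 503 = x^3 - 48x^2 + 768x - 4599. Since g(x) = h(x - 16) where h(x) = x^3 - 503, and h is irreducible over Q (because 503 is not a perfect cube, so h has no rational root, and a monic cubic with no rational root is irreducible), g is also irreducible (irreducibility is preserved under the substitution x → x - 16). Hence m_α(x) = x^3 - 48x^2 + 768x - 4599.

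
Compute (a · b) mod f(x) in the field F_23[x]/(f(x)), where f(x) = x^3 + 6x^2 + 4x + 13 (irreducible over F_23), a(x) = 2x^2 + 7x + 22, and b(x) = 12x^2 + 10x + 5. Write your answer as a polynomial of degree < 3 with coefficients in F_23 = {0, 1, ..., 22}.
a · b ≡ 5x^2 + 11x + 9 (mod f(x))

Multiply in F_23[x]: a(x)·b(x) = (2x^2 + 7x + 22)·(12x^2 + 10x + 5) = x^4 + 12x^3 + 22x^2 + 2x + 18. This has degree ≥ 3, so divide by f(x) over F_23: x^4 + 12x^3 + 22x^2 + 2x + 18 = (x + 6)·(x^3 + 6x^2 + 4x + 13) + (5x^2 + 11x + 9). Hence a·b ≡ 5x^2 + 11x + 9 (mod f). (F_23[x]/(f) is a field with 23^3 = 12167 elements since f is irreducible of degree 3.)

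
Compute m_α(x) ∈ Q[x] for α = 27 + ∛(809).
m_α(x) = x^3 - 81x^2 + 2187x - 20492

Set β = α - 27 = ∛(809), so β^3 = 809. Then (α - 27)^3 - 809 = 0, i.e. α is a root of g(x) = (x - 27)^3 - 809 = x^3 - 81x^2 + 2187x - 20492. Since g(x) = h(x - 27) where h(x) = x^3 - 809, and h is irreducible over Q (because 809 is not a perfect cube, so h has no rational root, and a monic cubic with no rational root is irreducible), g is also irreducible (irreducibility is preserved under the substitution x → x - 27). Hence m_α(x) = x^3 - 81x^2 + 2187x - 20492.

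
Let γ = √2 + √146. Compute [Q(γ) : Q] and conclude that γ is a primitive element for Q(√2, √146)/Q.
[Q(γ) : Q] = 4 (equivalently, Q(γ) = Q(√2, √146))

Obviously Q(γ) ⊆ Q(√2, √146), and [Q(√2, √146):Q] = 4 (since 2, 146 are distinct squarefree integers > 1 with 292 not a perfect square). To show equality we compute the minimal polynomial of γ. From γ = √2 + √146: γ^2 = 2 + 2√(292) + 146 = 148 + 2√(292), so γ^2 - 148 = 2√(292); squaring, (γ^2 - 148)^2 = 4·292, i.e. γ^4 - 296γ^2 + 21904 - 1168 = 0, i.e. γ^4 - 296γ^2 + 20736 = 0. So γ is a root of x^4 - 296x^2 + 20736. This polynomial is irreducible over Q: it has no rational root (each ±√2 ± √146 is irrational), and any factorization into two quadratics over Q would force √(292) ∈ Q (pairing opposite roots) or √2, √146 ∈ Q (other pairings), all impossible. Hence [Q(γ):Q] = 4 = [Q(√2, √146):Q], so Q(γ) = Q(√2, √146).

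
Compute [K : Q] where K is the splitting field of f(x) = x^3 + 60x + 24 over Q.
[K : Q] = 6

By the rational root test, any rational root of the monic integer polynomial f(x) = x^3 + 60x + 24 must be an integer dividing the constant term 24, i.e. one of ±{1, 2, 3, 4, 6, 8, 12, 24}. Evaluating: f(1) = 85, f(-1) = -37, f(2) = 152, f(-2) = -104, f(3) = 231, f(-3) = -183, f(4) = 328, f(-4) = -280, f(6) = 600, f(-6) = -552, f(8) = 1016, f(-8) = -968, f(12) = 2472, f(-12) = -2424, f(24) = 15288, f(-24) = -15240; none is 0, so f has no rational root and is therefore irreducible over Q (a cubic with no linear factor over a field is irreducible). For an irreducible cubic, the Galois group is A_3 or S_3 according as the discriminant disc(f) = -4a^3 - 27b^2 = -4·(60)^3 - 27·(24)^2 = -879552 is or is not a square in Q. Here disc(f) = -879552 is not a perfect square in Q, so the Galois group of f over Q is not contained in A_3 and must be all of S_3. The splitting field has degree |S_3| = 6 over Q, so [K : Q] = 6.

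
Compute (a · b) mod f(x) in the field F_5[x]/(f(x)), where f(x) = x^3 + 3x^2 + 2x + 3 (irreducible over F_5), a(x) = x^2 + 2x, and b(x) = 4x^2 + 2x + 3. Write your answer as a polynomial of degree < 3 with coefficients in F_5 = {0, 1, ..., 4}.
a · b ≡ 3x + 1 (mod f(x))

Multiply in F_5[x]: a(x)·b(x) = (x^2 + 2x)·(4x^2 + 2x + 3) = 4x^4 + 2x^2 + x. This has degree ≥ 3, so divide by f(x) over F_5: 4x^4 + 2x^2 + x = (4x + 3)·(x^3 + 3x^2 + 2x + 3) + (3x + 1). Hence a·b ≡ 3x + 1 (mod f). (F_5[x]/(f) is a field with 5^3 = 125 elements since f is irreducible of degree 3.)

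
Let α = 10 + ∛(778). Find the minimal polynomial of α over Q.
m_α(x) = x^3 - 30x^2 + 300x - 1778

Set β = α - 10 = ∛(778), so β^3 = 778. Then (α - 10)^3 - 778 = 0, i.e. α is a root of g(x) = (x - 10)^3 - 778 = x^3 - 30x^2 + 300x - 1778. Since g(x) = h(x - 10) where h(x) = x^3 - 778, and h is irreducible over Q (because 778 is not a perfect cube, so h has no rational root, and a monic cubic with no rational root is irreducible), g is also irreducible (irreducibility is preserved under the substitution x → x - 10). Hence m_α(x) = x^3 - 30x^2 + 300x - 1778.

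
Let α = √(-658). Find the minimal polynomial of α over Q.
m_α(x) = x^2 + 658

α satisfies α^2 + 658 = 0, so x^2 + 658 annihilates α. Since d = -658 is squarefree and ≠ 1, it is not a perfect square in Q, so x^2 + 658 has no rational root and is therefore irreducible over Q (a degree-2 polynomial over a field is irreducible iff it has no root). Hence m_α(x) = x^2 + 658.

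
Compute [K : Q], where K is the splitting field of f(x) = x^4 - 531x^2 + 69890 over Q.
[K : Q] = 4

Solving the quadratic in x^2: x^2 = (531 ± √(531^2 - 4·69890))/2 = (531 ± √2401)/2 = (531 ± 49)/2, giving x^2 = 290 or x^2 = 241. So f(x) = (x^2 - 290)(x^2 - 241) and the roots of f are ±√290, ±√241. Hence the splitting field is K = Q(√290, √241). Since 290 and 241 are distinct squarefree integers > 1, their product 69890 is not a perfect square, so √241 ∉ Q(√290). By the tower law [K:Q] = [Q(√290,√241):Q(√290)] · [Q(√290):Q] = 2 · 2 = 4.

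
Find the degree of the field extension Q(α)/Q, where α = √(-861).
[Q(α):Q] = 2

[Q(α):Q] equals the degree of the minimal polynomial of α. Here α^2 = -861 and x^2 + 861 is irreducible (d = -861 is squarefree, ≠ 1, hence not a square), so deg(m_α) = 2. Thus [Q(α):Q] = 2.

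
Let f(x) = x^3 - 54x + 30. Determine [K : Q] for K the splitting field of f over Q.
[K : Q] = 6

By the rational root test, any rational root of the monic integer polynomial f(x) = x^3 - 54x + 30 must be an integer dividing the constant term 30, i.e. one of ±{1, 2, 3, 5, 6, 10, 15, 30}. Evaluating: f(1) = -23, f(-1) = 83, f(2) = -70, f(-2) = 130, f(3) = -105, f(-3) = 165, f(5) = -115, f(-5) = 175, f(6) = -78, f(-6) = 138, f(10) = 490, f(-10) = -430, f(15) = 2595, f(-15) = -2535, f(30) = 25410, f(-30) = -25350; none is 0, so f has no rational root and is therefore irreducible over Q (a cubic with no linear factor over a field is irreducible). For an irreducible cubic, the Galois group is A_3 or S_3 according as the discriminant disc(f) = -4a^3 - 27b^2 = -4·(-54)^3 - 27·(30)^2 = 605556 is or is not a square in Q. Here disc(f) = 605556 is not a perfect square in Q, so the Galois group of f over Q is not contained in A_3 and must be all of S_3. The splitting field has degree |S_3| = 6 over Q, so [K : Q] = 6.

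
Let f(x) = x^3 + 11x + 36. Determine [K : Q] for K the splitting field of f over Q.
[K : Q] = 6

By the rational root test, any rational root of the monic integer polynomial f(x) = x^3 + 11x + 36 must be an integer dividing the constant term 36, i.e. one of ±{1, 2, 3, 4, 6, 9, 12, 18, 36}. Evaluating: f(1) = 48, f(-1) = 24, f(2) = 66, f(-2) = 6, f(3) = 96, f(-3) = -24, f(4) = 144, f(-4) = -72, f(6) = 318, f(-6) = -246, f(9) = 864, f(-9) = -792, f(12) = 1896, f(-12) = -1824, f(18) = 6066, f(-18) = -5994, f(36) = 47088, f(-36) = -47016; none is 0, so f has no rational root and is therefore irreducible over Q (a cubic with no linear factor over a field is irreducible). For an irreducible cubic, the Galois group is A_3 or S_3 according as the discriminant disc(f) = -4a^3 - 27b^2 = -4·(11)^3 - 27·(36)^2 = -40316 is or is not a square in Q. Here disc(f) = -40316 is not a perfect square in Q, so the Galois group of f over Q is not contained in A_3 and must be all of S_3. The splitting field has degree |S_3| = 6 over Q, so [K : Q] = 6.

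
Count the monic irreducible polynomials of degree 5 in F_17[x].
There are 283968 monic irreducible polynomials of degree 5 over F_17

Each element of F_{17^5} that lies in no proper subfield is a root of exactly one monic irreducible of degree 5 over F_17, and each such polynomial has 5 distinct roots in F_{17^5}. By Möbius inversion the count is N_17(5) = (1/5) Σ_{d|5} μ(5/d) · 17^d = (1/5)(μ(5)·17^1 + μ(1)·17^5) = 1419840/5 = 283968.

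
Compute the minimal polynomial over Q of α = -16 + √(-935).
m_α(x) = x^2 + 32x + 1191

From α + 16 = √(-935), squaring gives (α + 16)^2 = -935, i.e. α^2 + 32α + 256 = -935, so α^2 + 32α + 1191 = 0. The discriminant of x^2 + 32x + 1191 is (32)^2 - 4·(1191) = 1024 - 4764 = -3740, and 4·(-935) is not a perfect square in Q since -935 is squarefree and ≠ 1. Hence x^2 + 32x + 1191 is irreducible over Q and is the minimal polynomial of α.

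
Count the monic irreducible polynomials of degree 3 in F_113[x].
There are 480928 monic irreducible polynomials of degree 3 over F_113

Each element of F_{113^3} that lies in no proper subfield is a root of exactly one monic irreducible of degree 3 over F_113, and each such polynomial has 3 distinct roots in F_{113^3}. By Möbius inversion the count is N_113(3) = (1/3) Σ_{d|3} μ(3/d) · 113^d = (1/3)(μ(3)·113^1 + μ(1)·113^3) = 1442784/3 = 480928.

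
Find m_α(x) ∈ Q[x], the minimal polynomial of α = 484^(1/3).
m_α(x) = x^3 - 484

α satisfies α^3 = 484, so x^3 - 484 annihilates α. By the rational root test, a rational root p/q (in lowest terms) of x^3 - 484 would satisfy p^3 = 484 q^3, forcing q = 1 and p^3 = 484; but 484 is not a perfect cube, contradiction. A monic cubic over Q with no rational root is irreducible (any nontrivial factorization would include a linear factor). Hence x^3 - 484 is the minimal polynomial of α, and in particular [Q(α):Q] = 3.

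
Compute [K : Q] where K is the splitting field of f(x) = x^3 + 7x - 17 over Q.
[K : Q] = 6

By the rational root test, any rational root of the monic integer polynomial f(x) = x^3 + 7x - 17 must be an integer dividing the constant term -17, i.e. one of ±{1, 17}. Evaluating: f(1) = -9, f(-1) = -25, f(17) = 5015, f(-17) = -5049; none is 0, so f has no rational root and is therefore irreducible over Q (a cubic with no linear factor over a field is irreducible). For an irreducible cubic, the Galois group is A_3 or S_3 according as the discriminant disc(f) = -4a^3 - 27b^2 = -4·(7)^3 - 27·(-17)^2 = -9175 is or is not a square in Q. Here disc(f) = -9175 is not a perfect square in Q, so the Galois group of f over Q is not contained in A_3 and must be all of S_3. The splitting field has degree |S_3| = 6 over Q, so [K : Q] = 6.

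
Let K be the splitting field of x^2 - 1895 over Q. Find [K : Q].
[K : Q] = 2

f(x) = x^2 - 1895 factors as (x - √1895)(x + √1895). The splitting field is K = Q(√1895). Since 1895 is squarefree and > 1, it is not a perfect square, so x^2 - 1895 is irreducible over Q and [Q(√1895) : Q] = 2. Hence [K : Q] = 2.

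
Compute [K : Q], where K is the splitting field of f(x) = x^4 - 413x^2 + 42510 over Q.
[K : Q] = 4

Solving the quadratic in x^2: x^2 = (413 ± √(413^2 - 4·42510))/2 = (413 ± √529)/2 = (413 ± 23)/2, giving x^2 = 218 or x^2 = 195. So f(x) = (x^2 - 218)(x^2 - 195) and the roots of f are ±√218, ±√195. Hence the splitting field is K = Q(√218, √195). Since 218 and 195 are distinct squarefree integers > 1, their product 42510 is not a perfect square, so √195 ∉ Q(√218). By the tower law [K:Q] = [Q(√218,√195):Q(√218)] · [Q(√218):Q] = 2 · 2 = 4.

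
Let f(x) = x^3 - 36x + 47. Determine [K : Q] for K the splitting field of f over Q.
[K : Q] = 6

By the rational root test, any rational root of the monic integer polynomial f(x) = x^3 - 36x + 47 must be an integer dividing the constant term 47, i.e. one of ±{1, 47}. Evaluating: f(1) = 12, f(-1) = 82, f(47) = 102178, f(-47) = -102084; none is 0, so f has no rational root and is therefore irreducible over Q (a cubic with no linear factor over a field is irreducible). For an irreducible cubic, the Galois group is A_3 or S_3 according as the discriminant disc(f) = -4a^3 - 27b^2 = -4·(-36)^3 - 27·(47)^2 = 126981 is or is not a square in Q. Here disc(f) = 126981 is not a perfect square in Q, so the Galois group of f over Q is not contained in A_3 and must be all of S_3. The splitting field has degree |S_3| = 6 over Q, so [K : Q] = 6.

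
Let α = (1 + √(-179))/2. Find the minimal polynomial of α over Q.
m_α(x) = x^2 - x + 45

From 2α - 1 = √(-179), squaring gives (2α - 1)^2 = -179, i.e. 4α^2 - 4α + 1 = -179, so α^2 - α + (1 + 179)/4 = 0. Since -179 ≡ 1 (mod 4), (1 + 179)/4 = 45 ∈ Z. The polynomial x^2 - x + 45 has discriminant 1 - 4·(45) = -179, which is not a perfect square in Q (d = -179 is squarefree and ≠ 1), so x^2 - x + 45 is irreducible over Q. It is the minimal polynomial of α.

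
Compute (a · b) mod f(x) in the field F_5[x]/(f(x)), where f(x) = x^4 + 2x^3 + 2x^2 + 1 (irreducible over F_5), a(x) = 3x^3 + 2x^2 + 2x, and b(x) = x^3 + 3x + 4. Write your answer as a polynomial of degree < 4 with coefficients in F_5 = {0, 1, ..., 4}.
a · b ≡ 2x + 2 (mod f(x))

Multiply in F_5[x]: a(x)·b(x) = (3x^3 + 2x^2 + 2x)·(x^3 + 3x + 4) = 3x^6 + 2x^5 + x^4 + 3x^3 + 4x^2 + 3x. This has degree ≥ 4, so divide by f(x) over F_5: 3x^6 + 2x^5 + x^4 + 3x^3 + 4x^2 + 3x = (3x^2 + x + 3)·(x^4 + 2x^3 + 2x^2 + 1) + (2x + 2). Hence a·b ≡ 2x + 2 (mod f). (F_5[x]/(f) is a field with 5^4 = 625 elements since f is irreducible of degree 4.)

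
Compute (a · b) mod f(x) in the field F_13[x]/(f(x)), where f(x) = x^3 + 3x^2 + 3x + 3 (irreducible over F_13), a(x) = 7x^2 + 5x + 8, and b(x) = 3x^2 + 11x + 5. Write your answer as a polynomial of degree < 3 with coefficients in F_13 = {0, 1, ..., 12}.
a · b ≡ 3x^2 + 2x + 5 (mod f(x))

Multiply in F_13[x]: a(x)·b(x) = (7x^2 + 5x + 8)·(3x^2 + 11x + 5) = 8x^4 + x^3 + 10x^2 + 9x + 1. This has degree ≥ 3, so divide by f(x) over F_13: 8x^4 + x^3 + 10x^2 + 9x + 1 = (8x + 3)·(x^3 + 3x^2 + 3x + 3) + (3x^2 + 2x + 5). Hence a·b ≡ 3x^2 + 2x + 5 (mod f). (F_13[x]/(f) is a field with 13^3 = 2197 elements since f is irreducible of degree 3.)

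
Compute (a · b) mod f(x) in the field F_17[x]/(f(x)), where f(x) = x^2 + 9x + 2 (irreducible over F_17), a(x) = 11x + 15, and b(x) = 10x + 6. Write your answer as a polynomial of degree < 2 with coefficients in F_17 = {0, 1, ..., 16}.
a · b ≡ 8x + 6 (mod f(x))

Multiply in F_17[x]: a(x)·b(x) = (11x + 15)·(10x + 6) = 8x^2 + 12x + 5. This has degree ≥ 2, so divide by f(x) over F_17: 8x^2 + 12x + 5 = (8)·(x^2 + 9x + 2) + (8x + 6). Hence a·b ≡ 8x + 6 (mod f). (F_17[x]/(f) is a field with 17^2 = 289 elements since f is irreducible of degree 2.)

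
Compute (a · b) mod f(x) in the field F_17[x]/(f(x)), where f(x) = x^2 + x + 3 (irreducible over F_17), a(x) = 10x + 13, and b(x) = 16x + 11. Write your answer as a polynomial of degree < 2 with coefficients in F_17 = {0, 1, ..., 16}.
a · b ≡ 5x + 3 (mod f(x))

Multiply in F_17[x]: a(x)·b(x) = (10x + 13)·(16x + 11) = 7x^2 + 12x + 7. This has degree ≥ 2, so divide by f(x) over F_17: 7x^2 + 12x + 7 = (7)·(x^2 + x + 3) + (5x + 3). Hence a·b ≡ 5x + 3 (mod f). (F_17[x]/(f) is a field with 17^2 = 289 elements since f is irreducible of degree 2.)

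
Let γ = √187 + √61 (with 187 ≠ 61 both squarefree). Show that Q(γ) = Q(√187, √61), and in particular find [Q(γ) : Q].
[Q(γ) : Q] = 4 (equivalently, Q(γ) = Q(√187, √61))

Obviously Q(γ) ⊆ Q(√187, √61), and [Q(√187, √61):Q] = 4 (since 187, 61 are distinct squarefree integers > 1 with 11407 not a perfect square). To show equality we compute the minimal polynomial of γ. From γ = √187 + √61: γ^2 = 187 + 2√(11407) + 61 = 248 + 2√(11407), so γ^2 - 248 = 2√(11407); squaring, (γ^2 - 248)^2 = 4·11407, i.e. γ^4 - 496γ^2 + 61504 - 45628 = 0, i.e. γ^4 - 496γ^2 + 15876 = 0. So γ is a root of x^4 - 496x^2 + 15876. This polynomial is irreducible over Q: it has no rational root (each ±√187 ± √61 is irrational), and any factorization into two quadratics over Q would force √(11407) ∈ Q (pairing opposite roots) or √187, √61 ∈ Q (other pairings), all impossible. Hence [Q(γ):Q] = 4 = [Q(√187, √61):Q], so Q(γ) = Q(√187, √61).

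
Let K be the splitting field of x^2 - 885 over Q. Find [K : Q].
[K : Q] = 2

f(x) = x^2 - 885 factors as (x - √885)(x + √885). The splitting field is K = Q(√885). Since 885 is squarefree and > 1, it is not a perfect square, so x^2 - 885 is irreducible over Q and [Q(√885) : Q] = 2. Hence [K : Q] = 2.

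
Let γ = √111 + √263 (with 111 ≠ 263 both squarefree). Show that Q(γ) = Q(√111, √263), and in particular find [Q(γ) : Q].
[Q(γ) : Q] = 4 (equivalently, Q(γ) = Q(√111, √263))

Obviously Q(γ) ⊆ Q(√111, √263), and [Q(√111, √263):Q] = 4 (since 111, 263 are distinct squarefree integers > 1 with 29193 not a perfect square). To show equality we compute the minimal polynomial of γ. From γ = √111 + √263: γ^2 = 111 + 2√(29193) + 263 = 374 + 2√(29193), so γ^2 - 374 = 2√(29193); squaring, (γ^2 - 374)^2 = 4·29193, i.e. γ^4 - 748γ^2 + 139876 - 116772 = 0, i.e. γ^4 - 748γ^2 + 23104 = 0. So γ is a root of x^4 - 748x^2 + 23104. This polynomial is irreducible over Q: it has no rational root (each ±√111 ± √263 is irrational), and any factorization into two quadratics over Q would force √(29193) ∈ Q (pairing opposite roots) or √111, √263 ∈ Q (other pairings), all impossible. Hence [Q(γ):Q] = 4 = [Q(√111, √263):Q], so Q(γ) = Q(√111, √263).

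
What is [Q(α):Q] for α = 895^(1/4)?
[Q(α):Q] = 4

α is a root of x^4 - 895. By Eisenstein's criterion at the prime p = 5 (which divides the constant term 895 but p^2 = 25 does not, since 895 is squarefree), x^4 - 895 is irreducible over Q. Hence [Q(α):Q] = 4.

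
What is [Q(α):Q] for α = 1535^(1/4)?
[Q(α):Q] = 4

α is a root of x^4 - 1535. By Eisenstein's criterion at the prime p = 5 (which divides the constant term 1535 but p^2 = 25 does not, since 1535 is squarefree), x^4 - 1535 is irreducible over Q. Hence [Q(α):Q] = 4.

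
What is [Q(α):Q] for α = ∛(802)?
[Q(α):Q] = 3

The minimal polynomial of α is x^3 - 802, irreducible over Q since 802 is not a perfect cube (so x^3 - 802 has no rational root). Hence [Q(α):Q] = deg(m_α) = 3.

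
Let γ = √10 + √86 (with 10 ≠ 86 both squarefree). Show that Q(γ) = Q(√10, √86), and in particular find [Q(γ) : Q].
[Q(γ) : Q] = 4 (equivalently, Q(γ) = Q(√10, √86))

Obviously Q(γ) ⊆ Q(√10, √86), and [Q(√10, √86):Q] = 4 (since 10, 86 are distinct squarefree integers > 1 with 860 not a perfect square). To show equality we compute the minimal polynomial of γ. From γ = √10 + √86: γ^2 = 10 + 2√(860) + 86 = 96 + 2√(860), so γ^2 - 96 = 2√(860); squaring, (γ^2 - 96)^2 = 4·860, i.e. γ^4 - 192γ^2 + 9216 - 3440 = 0, i.e. γ^4 - 192γ^2 + 5776 = 0. So γ is a root of x^4 - 192x^2 + 5776. This polynomial is irreducible over Q: it has no rational root (each ±√10 ± √86 is irrational), and any factorization into two quadratics over Q would force √(860) ∈ Q (pairing opposite roots) or √10, √86 ∈ Q (other pairings), all impossible. Hence [Q(γ):Q] = 4 = [Q(√10, √86):Q], so Q(γ) = Q(√10, √86).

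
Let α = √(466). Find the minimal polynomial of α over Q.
m_α(x) = x^2 - 466

α satisfies α^2 - 466 = 0, so x^2 - 466 annihilates α. Since d = 466 is squarefree and ≠ 1, it is not a perfect square in Q, so x^2 - 466 has no rational root and is therefore irreducible over Q (a degree-2 polynomial over a field is irreducible iff it has no root). Hence m_α(x) = x^2 - 466.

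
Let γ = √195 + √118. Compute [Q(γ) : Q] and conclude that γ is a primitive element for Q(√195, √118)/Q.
[Q(γ) : Q] = 4 (equivalently, Q(γ) = Q(√195, √118))

Obviously Q(γ) ⊆ Q(√195, √118), and [Q(√195, √118):Q] = 4 (since 195, 118 are distinct squarefree integers > 1 with 23010 not a perfect square). To show equality we compute the minimal polynomial of γ. From γ = √195 + √118: γ^2 = 195 + 2√(23010) + 118 = 313 + 2√(23010), so γ^2 - 313 = 2√(23010); squaring, (γ^2 - 313)^2 = 4·23010, i.e. γ^4 - 626γ^2 + 97969 - 92040 = 0, i.e. γ^4 - 626γ^2 + 5929 = 0. So γ is a root of x^4 - 626x^2 + 5929. This polynomial is irreducible over Q: it has no rational root (each ±√195 ± √118 is irrational), and any factorization into two quadratics over Q would force √(23010) ∈ Q (pairing opposite roots) or √195, √118 ∈ Q (other pairings), all impossible. Hence [Q(γ):Q] = 4 = [Q(√195, √118):Q], so Q(γ) = Q(√195, √118).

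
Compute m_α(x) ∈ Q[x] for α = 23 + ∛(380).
m_α(x) = x^3 - 69x^2 + 1587x - 12547

Set β = α - 23 = ∛(380), so β^3 = 380. Then (α - 23)^3 - 380 = 0, i.e. α is a root of g(x) = (x - 23)^3 - 380 = x^3 - 69x^2 + 1587x - 12547. Since g(x) = h(x - 23) where h(x) = x^3 - 380, and h is irreducible over Q (because 380 is not a perfect cube, so h has no rational root, and a monic cubic with no rational root is irreducible), g is also irreducible (irreducibility is preserved under the substitution x → x - 23). Hence m_α(x) = x^3 - 69x^2 + 1587x - 12547.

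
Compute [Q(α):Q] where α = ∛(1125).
[Q(α):Q] = 3

The minimal polynomial of α is x^3 - 1125, irreducible over Q since 1125 is not a perfect cube (so x^3 - 1125 has no rational root). Hence [Q(α):Q] = deg(m_α) = 3.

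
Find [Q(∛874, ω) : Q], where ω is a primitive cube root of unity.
[Q(∛874, ω) : Q] = 6

[Q(∛874):Q] = 3 (min poly x^3 - 874, irreducible since 874 is not a perfect cube). [Q(ω):Q] = 2 (min poly x^2 + x + 1). Since Q(∛874) ⊂ R and ω ∉ R, we have ω ∉ Q(∛874), so x^2 + x + 1 remains irreducible over Q(∛874) and [Q(∛874, ω) : Q(∛874)] = 2. By the tower law, [Q(∛874, ω) : Q] = 3 · 2 = 6. (In fact Q(∛874, ω) is the splitting field of x^3 - 874 over Q.)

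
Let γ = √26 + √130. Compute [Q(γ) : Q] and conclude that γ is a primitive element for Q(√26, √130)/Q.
[Q(γ) : Q] = 4 (equivalently, Q(γ) = Q(√26, √130))

Obviously Q(γ) ⊆ Q(√26, √130), and [Q(√26, √130):Q] = 4 (since 26, 130 are distinct squarefree integers > 1 with 3380 not a perfect square). To show equality we compute the minimal polynomial of γ. From γ = √26 + √130: γ^2 = 26 + 2√(3380) + 130 = 156 + 2√(3380), so γ^2 - 156 = 2√(3380); squaring, (γ^2 - 156)^2 = 4·3380, i.e. γ^4 - 312γ^2 + 24336 - 13520 = 0, i.e. γ^4 - 312γ^2 + 10816 = 0. So γ is a root of x^4 - 312x^2 + 10816. This polynomial is irreducible over Q: it has no rational root (each ±√26 ± √130 is irrational), and any factorization into two quadratics over Q would force √(3380) ∈ Q (pairing opposite roots) or √26, √130 ∈ Q (other pairings), all impossible. Hence [Q(γ):Q] = 4 = [Q(√26, √130):Q], so Q(γ) = Q(√26, √130).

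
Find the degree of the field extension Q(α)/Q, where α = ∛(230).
[Q(α):Q] = 3

The minimal polynomial of α is x^3 - 230, irreducible over Q since 230 is not a perfect cube (so x^3 - 230 has no rational root). Hence [Q(α):Q] = deg(m_α) = 3.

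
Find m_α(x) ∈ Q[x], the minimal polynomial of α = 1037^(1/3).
m_α(x) = x^3 - 1037

α satisfies α^3 = 1037, so x^3 - 1037 annihilates α. By the rational root test, a rational root p/q (in lowest terms) of x^3 - 1037 would satisfy p^3 = 1037 q^3, forcing q = 1 and p^3 = 1037; but 1037 is not a perfect cube, contradiction. A monic cubic over Q with no rational root is irreducible (any nontrivial factorization would include a linear factor). Hence x^3 - 1037 is the minimal polynomial of α, and in particular [Q(α):Q] = 3.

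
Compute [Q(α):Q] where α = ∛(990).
[Q(α):Q] = 3

The minimal polynomial of α is x^3 - 990, irreducible over Q since 990 is not a perfect cube (so x^3 - 990 has no rational root). Hence [Q(α):Q] = deg(m_α) = 3.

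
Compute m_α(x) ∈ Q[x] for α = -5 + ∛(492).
m_α(x) = x^3 + 15x^2 + 75x - 367

Set β = α + 5 = ∛(492), so β^3 = 492. Then (α + 5)^3 - 492 = 0, i.e. α is a root of g(x) = (x + 5)^3 - 492 = x^3 + 15x^2 + 75x - 367. Since g(x) = h(x + 5) where h(x) = x^3 - 492, and h is irreducible over Q (because 492 is not a perfect cube, so h has no rational root, and a monic cubic with no rational root is irreducible), g is also irreducible (irreducibility is preserved under the substitution x → x + 5). Hence m_α(x) = x^3 + 15x^2 + 75x - 367.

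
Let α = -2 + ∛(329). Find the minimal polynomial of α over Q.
m_α(x) = x^3 + 6x^2 + 12x - 321

Set β = α + 2 = ∛(329), so β^3 = 329. Then (α + 2)^3 - 329 = 0, i.e. α is a root of g(x) = (x + 2)^3 - 329 = x^3 + 6x^2 + 12x - 321. Since g(x) = h(x + 2) where h(x) = x^3 - 329, and h is irreducible over Q (because 329 is not a perfect cube, so h has no rational root, and a monic cubic with no rational root is irreducible), g is also irreducible (irreducibility is preserved under the substitution x → x + 2). Hence m_α(x) = x^3 + 6x^2 + 12x - 321.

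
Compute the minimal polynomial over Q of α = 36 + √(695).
m_α(x) = x^2 - 72x + 601

From α - 36 = √(695), squaring gives (α - 36)^2 = 695, i.e. α^2 - 72α + 1296 = 695, so α^2 - 72α + 601 = 0. The discriminant of x^2 - 72x + 601 is (-72)^2 - 4·(601) = 5184 - 2404 = 2780, and 4·(695) is not a perfect square in Q since 695 is squarefree and ≠ 1. Hence x^2 - 72x + 601 is irreducible over Q and is the minimal polynomial of α.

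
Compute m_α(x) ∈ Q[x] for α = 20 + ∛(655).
m_α(x) = x^3 - 60x^2 + 1200x - 8655

Set β = α - 20 = ∛(655), so β^3 = 655. Then (α - 20)^3 - 655 = 0, i.e. α is a root of g(x) = (x - 20)^3 - 655 = x^3 - 60x^2 + 1200x - 8655. Since g(x) = h(x - 20) where h(x) = x^3 - 655, and h is irreducible over Q (because 655 is not a perfect cube, so h has no rational root, and a monic cubic with no rational root is irreducible), g is also irreducible (irreducibility is preserved under the substitution x → x - 20). Hence m_α(x) = x^3 - 60x^2 + 1200x - 8655.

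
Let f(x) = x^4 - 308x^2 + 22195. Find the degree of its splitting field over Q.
[K : Q] = 4

Solving the quadratic in x^2: x^2 = (308 ± √(308^2 - 4·22195))/2 = (308 ± √6084)/2 = (308 ± 78)/2, giving x^2 = 115 or x^2 = 193. So f(x) = (x^2 - 115)(x^2 - 193) and the roots of f are ±√115, ±√193. Hence the splitting field is K = Q(√115, √193). Since 115 and 193 are distinct squarefree integers > 1, their product 22195 is not a perfect square, so √193 ∉ Q(√115). By the tower law [K:Q] = [Q(√115,√193):Q(√115)] · [Q(√115):Q] = 2 · 2 = 4.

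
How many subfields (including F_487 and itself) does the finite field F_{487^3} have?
F_{487^3} has 2 subfields

The subfields of F_{p^n} are exactly the fields F_{p^d} for d | n (each is the fixed field of the unique index-d subgroup of Gal(F_{p^n}/F_p) ≅ Z/nZ). The divisors of n = 3 are {1, 3}, giving 2 subfields: F_{487^1}, F_{487^3}.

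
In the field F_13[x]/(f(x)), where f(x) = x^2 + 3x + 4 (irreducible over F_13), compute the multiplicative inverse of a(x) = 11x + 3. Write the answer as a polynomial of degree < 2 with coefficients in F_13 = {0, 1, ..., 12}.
a(x)^(-1) ≡ 7x + 12 (mod f(x))

Since f is irreducible over F_13, F_13[x]/(f) is a field and a(x) ≠ 0 has an inverse. Apply the extended Euclidean algorithm to f(x) and a(x) in F_13[x]: f(x) = (6x + 1)·a(x) + (1). The last nonzero remainder is the constant 1 = gcd(f, a) in F_13. Back-substituting through the division chain expresses 1 = s(x)·a(x) + t(x)·f(x) with s(x) ≡ 7x + 12 (mod f), so a(x)^(-1) ≡ s(x) = 7x + 12 (mod f). Check: (11x + 3)·(7x + 12) = 12x^2 + 10x + 10 ≡ 1 (mod x^2 + 3x + 4).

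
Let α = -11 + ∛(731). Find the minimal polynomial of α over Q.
m_α(x) = x^3 + 33x^2 + 363x + 600

Set β = α + 11 = ∛(731), so β^3 = 731. Then (α + 11)^3 - 731 = 0, i.e. α is a root of g(x) = (x + 11)^3 - 731 = x^3 + 33x^2 + 363x + 600. Since g(x) = h(x + 11) where h(x) = x^3 - 731, and h is irreducible over Q (because 731 is not a perfect cube, so h has no rational root, and a monic cubic with no rational root is irreducible), g is also irreducible (irreducibility is preserved under the substitution x → x + 11). Hence m_α(x) = x^3 + 33x^2 + 363x + 600.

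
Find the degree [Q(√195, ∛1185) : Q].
[Q(√195, ∛1185) : Q] = 6

Let L = Q(√195, ∛1185). Since Q(√195) ⊂ L and [Q(√195):Q] = 2, the tower law gives 2 | [L:Q]. Likewise Q(∛1185) ⊂ L with [Q(∛1185):Q] = 3 (because 1185 is not a perfect cube), so 3 | [L:Q]. As gcd(2,3) = 1, [L:Q] is divisible by 6. Conversely L is generated over Q by √195 and ∛1185, so [L:Q] ≤ 2·3 = 6. Therefore [Q(√195, ∛1185) : Q] = 6.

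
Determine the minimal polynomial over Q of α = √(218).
m_α(x) = x^2 - 218

α satisfies α^2 - 218 = 0, so x^2 - 218 annihilates α. Since d = 218 is squarefree and ≠ 1, it is not a perfect square in Q, so x^2 - 218 has no rational root and is therefore irreducible over Q (a degree-2 polynomial over a field is irreducible iff it has no root). Hence m_α(x) = x^2 - 218.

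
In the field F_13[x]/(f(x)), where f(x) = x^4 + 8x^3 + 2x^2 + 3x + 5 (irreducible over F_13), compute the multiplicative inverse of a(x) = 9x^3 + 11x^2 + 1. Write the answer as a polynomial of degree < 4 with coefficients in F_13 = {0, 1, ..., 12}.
a(x)^(-1) ≡ 11x^3 + x (mod f(x))

Since f is irreducible over F_13, F_13[x]/(f) is a field and a(x) ≠ 0 has an inverse. Apply the extended Euclidean algorithm to f(x) and a(x) in F_13[x]: f(x) = (3x + 3)·a(x) + (8x^2 + 2);  a(x) = (6x + 3)·(8x^2 + 2) + (x + 8);  (8x^2 + 2) = (8x + 1)·(x + 8) + (7). The last nonzero remainder is the constant 7 = gcd(f, a) in F_13. Back-substituting through the division chain expresses 7 = s(x)·a(x) + t(x)·f(x) with s(x) ≡ 12x^3 + 7x (mod f), so (12x^3 + 7x)·a(x) ≡ 7 (mod f). Multiplying by 7^(-1) ≡ 2 in F_13 gives a(x)^(-1) ≡ 2·(12x^3 + 7x) ≡ 11x^3 + x (mod f). Check: (9x^3 + 11x^2 + 1)·(11x^3 + x) = 8x^6 + 4x^5 + 9x^4 + 9x^3 + x ≡ 1 (mod x^4 + 8x^3 + 2x^2 + 3x + 5).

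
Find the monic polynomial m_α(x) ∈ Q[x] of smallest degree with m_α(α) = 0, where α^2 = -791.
m_α(x) = x^2 + 791

α satisfies α^2 + 791 = 0, so x^2 + 791 annihilates α. Since d = -791 is squarefree and ≠ 1, it is not a perfect square in Q, so x^2 + 791 has no rational root and is therefore irreducible over Q (a degree-2 polynomial over a field is irreducible iff it has no root). Hence m_α(x) = x^2 + 791.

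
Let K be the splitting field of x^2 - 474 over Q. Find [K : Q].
[K : Q] = 2

f(x) = x^2 - 474 factors as (x - √474)(x + √474). The splitting field is K = Q(√474). Since 474 is squarefree and > 1, it is not a perfect square, so x^2 - 474 is irreducible over Q and [Q(√474) : Q] = 2. Hence [K : Q] = 2.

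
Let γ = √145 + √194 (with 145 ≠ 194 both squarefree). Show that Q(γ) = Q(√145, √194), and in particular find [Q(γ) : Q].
[Q(γ) : Q] = 4 (equivalently, Q(γ) = Q(√145, √194))

Obviously Q(γ) ⊆ Q(√145, √194), and [Q(√145, √194):Q] = 4 (since 145, 194 are distinct squarefree integers > 1 with 28130 not a perfect square). To show equality we compute the minimal polynomial of γ. From γ = √145 + √194: γ^2 = 145 + 2√(28130) + 194 = 339 + 2√(28130), so γ^2 - 339 = 2√(28130); squaring, (γ^2 - 339)^2 = 4·28130, i.e. γ^4 - 678γ^2 + 114921 - 112520 = 0, i.e. γ^4 - 678γ^2 + 2401 = 0. So γ is a root of x^4 - 678x^2 + 2401. This polynomial is irreducible over Q: it has no rational root (each ±√145 ± √194 is irrational), and any factorization into two quadratics over Q would force √(28130) ∈ Q (pairing opposite roots) or √145, √194 ∈ Q (other pairings), all impossible. Hence [Q(γ):Q] = 4 = [Q(√145, √194):Q], so Q(γ) = Q(√145, √194).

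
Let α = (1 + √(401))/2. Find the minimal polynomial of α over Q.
m_α(x) = x^2 - x - 100

From 2α - 1 = √(401), squaring gives (2α - 1)^2 = 401, i.e. 4α^2 - 4α + 1 = 401, so α^2 - α + (1 - 401)/4 = 0. Since 401 ≡ 1 (mod 4), (1 - 401)/4 = -100 ∈ Z. The polynomial x^2 - x - 100 has discriminant 1 - 4·(-100) = 401, which is not a perfect square in Q (d = 401 is squarefree and ≠ 1), so x^2 - x - 100 is irreducible over Q. It is the minimal polynomial of α.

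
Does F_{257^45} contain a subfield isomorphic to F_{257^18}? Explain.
No: F_{257^18} is not a subfield of F_{257^45}

F_{p^m} embeds in F_{p^n} iff m | n. Here 18 ∤ 45 (since 45 = 2·18 + 9 with remainder 9 ≠ 0), so F_{257^18} is not a subfield of F_{257^45}. Equivalently: if it were, the tower law would give 18 = [F_{257^18}:F_257] dividing [F_{257^45}:F_257] = 45, contradiction.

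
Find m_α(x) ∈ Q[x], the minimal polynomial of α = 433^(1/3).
m_α(x) = x^3 - 433

α satisfies α^3 = 433, so x^3 - 433 annihilates α. By the rational root test, a rational root p/q (in lowest terms) of x^3 - 433 would satisfy p^3 = 433 q^3, forcing q = 1 and p^3 = 433; but 433 is not a perfect cube, contradiction. A monic cubic over Q with no rational root is irreducible (any nontrivial factorization would include a linear factor). Hence x^3 - 433 is the minimal polynomial of α, and in particular [Q(α):Q] = 3.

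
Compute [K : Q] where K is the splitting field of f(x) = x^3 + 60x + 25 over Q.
[K : Q] = 6

By the rational root test, any rational root of the monic integer polynomial f(x) = x^3 + 60x + 25 must be an integer dividing the constant term 25, i.e. one of ±{1, 5, 25}. Evaluating: f(1) = 86, f(-1) = -36, f(5) = 450, f(-5) = -400, f(25) = 17150, f(-25) = -17100; none is 0, so f has no rational root and is therefore irreducible over Q (a cubic with no linear factor over a field is irreducible). For an irreducible cubic, the Galois group is A_3 or S_3 according as the discriminant disc(f) = -4a^3 - 27b^2 = -4·(60)^3 - 27·(25)^2 = -880875 is or is not a square in Q. Here disc(f) = -880875 is not a perfect square in Q, so the Galois group of f over Q is not contained in A_3 and must be all of S_3. The splitting field has degree |S_3| = 6 over Q, so [K : Q] = 6.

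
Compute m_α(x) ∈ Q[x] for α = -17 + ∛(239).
m_α(x) = x^3 + 51x^2 + 867x + 4674

Set β = α + 17 = ∛(239), so β^3 = 239. Then (α + 17)^3 - 239 = 0, i.e. α is a root of g(x) = (x + 17)^3 - 239 = x^3 + 51x^2 + 867x + 4674. Since g(x) = h(x + 17) where h(x) = x^3 - 239, and h is irreducible over Q (because 239 is not a perfect cube, so h has no rational root, and a monic cubic with no rational root is irreducible), g is also irreducible (irreducibility is preserved under the substitution x → x + 17). Hence m_α(x) = x^3 + 51x^2 + 867x + 4674.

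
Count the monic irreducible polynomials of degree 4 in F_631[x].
There are 39632945940 monic irreducible polynomials of degree 4 over F_631

Each element of F_{631^4} that lies in no proper subfield is a root of exactly one monic irreducible of degree 4 over F_631, and each such polynomial has 4 distinct roots in F_{631^4}. By Möbius inversion the count is N_631(4) = (1/4) Σ_{d|4} μ(4/d) · 631^d = (1/4)(μ(4)·631^1 + μ(2)·631^2 + μ(1)·631^4) = 158531783760/4 = 39632945940.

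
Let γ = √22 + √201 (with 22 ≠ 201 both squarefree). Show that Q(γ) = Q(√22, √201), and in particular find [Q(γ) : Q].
[Q(γ) : Q] = 4 (equivalently, Q(γ) = Q(√22, √201))

Obviously Q(γ) ⊆ Q(√22, √201), and [Q(√22, √201):Q] = 4 (since 22, 201 are distinct squarefree integers > 1 with 4422 not a perfect square). To show equality we compute the minimal polynomial of γ. From γ = √22 + √201: γ^2 = 22 + 2√(4422) + 201 = 223 + 2√(4422), so γ^2 - 223 = 2√(4422); squaring, (γ^2 - 223)^2 = 4·4422, i.e. γ^4 - 446γ^2 + 49729 - 17688 = 0, i.e. γ^4 - 446γ^2 + 32041 = 0. So γ is a root of x^4 - 446x^2 + 32041. This polynomial is irreducible over Q: it has no rational root (each ±√22 ± √201 is irrational), and any factorization into two quadratics over Q would force √(4422) ∈ Q (pairing opposite roots) or √22, √201 ∈ Q (other pairings), all impossible. Hence [Q(γ):Q] = 4 = [Q(√22, √201):Q], so Q(γ) = Q(√22, √201).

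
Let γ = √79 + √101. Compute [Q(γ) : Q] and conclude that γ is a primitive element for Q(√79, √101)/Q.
[Q(γ) : Q] = 4 (equivalently, Q(γ) = Q(√79, √101))

Obviously Q(γ) ⊆ Q(√79, √101), and [Q(√79, √101):Q] = 4 (since 79, 101 are distinct squarefree integers > 1 with 7979 not a perfect square). To show equality we compute the minimal polynomial of γ. From γ = √79 + √101: γ^2 = 79 + 2√(7979) + 101 = 180 + 2√(7979), so γ^2 - 180 = 2√(7979); squaring, (γ^2 - 180)^2 = 4·7979, i.e. γ^4 - 360γ^2 + 32400 - 31916 = 0, i.e. γ^4 - 360γ^2 + 484 = 0. So γ is a root of x^4 - 360x^2 + 484. This polynomial is irreducible over Q: it has no rational root (each ±√79 ± √101 is irrational), and any factorization into two quadratics over Q would force √(7979) ∈ Q (pairing opposite roots) or √79, √101 ∈ Q (other pairings), all impossible. Hence [Q(γ):Q] = 4 = [Q(√79, √101):Q], so Q(γ) = Q(√79, √101).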